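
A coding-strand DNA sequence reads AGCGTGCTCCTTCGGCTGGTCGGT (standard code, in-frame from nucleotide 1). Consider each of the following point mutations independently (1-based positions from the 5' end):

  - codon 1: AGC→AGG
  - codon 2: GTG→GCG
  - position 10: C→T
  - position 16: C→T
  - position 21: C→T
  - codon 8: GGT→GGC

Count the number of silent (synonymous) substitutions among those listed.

Codon 1: AGC (Ser) → AGG (Arg) — missense.
Codon 2: GTG (Val) → GCG (Ala) — missense.
Codon 4: CTT (Leu) → TTT (Phe) — missense.
Codon 6: CTG (Leu) → TTG (Leu) — synonymous.
Codon 7: GTC (Val) → GTT (Val) — synonymous.
Codon 8: GGT (Gly) → GGC (Gly) — synonymous.
Synonymous: 3 of 6.

3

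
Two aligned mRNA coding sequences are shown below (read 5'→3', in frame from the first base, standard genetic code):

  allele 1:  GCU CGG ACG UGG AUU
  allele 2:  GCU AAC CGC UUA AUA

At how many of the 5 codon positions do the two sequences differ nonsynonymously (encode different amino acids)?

Codon 1: GCU Ala / GCU Ala — identical.
Codon 2: CGG Arg / AAC Asn — nonsynonymous.
Codon 3: ACG Thr / CGC Arg — nonsynonymous.
Codon 4: UGG Trp / UUA Leu — nonsynonymous.
Codon 5: AUU Ile / AUA Ile — synonymous.
Nonsynonymous differences: 3.

3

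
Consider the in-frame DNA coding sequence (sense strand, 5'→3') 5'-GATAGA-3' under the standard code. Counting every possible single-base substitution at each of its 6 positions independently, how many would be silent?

3

Codon 1 (GAT, Asp): 1 synonymous substitution.
Codon 2 (AGA, Arg): 2 synonymous substitutions.
Total: 1 + 2 = 3.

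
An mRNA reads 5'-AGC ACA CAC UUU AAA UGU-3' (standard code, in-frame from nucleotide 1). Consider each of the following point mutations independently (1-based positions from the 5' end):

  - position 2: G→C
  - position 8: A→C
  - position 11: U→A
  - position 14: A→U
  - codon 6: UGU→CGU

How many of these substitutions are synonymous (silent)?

0

Codon 1: AGC (Ser) → ACC (Thr) — missense.
Codon 3: CAC (His) → CCC (Pro) — missense.
Codon 4: UUU (Phe) → UAU (Tyr) — missense.
Codon 5: AAA (Lys) → AUA (Ile) — missense.
Codon 6: UGU (Cys) → CGU (Arg) — missense.
Synonymous: 0 of 5.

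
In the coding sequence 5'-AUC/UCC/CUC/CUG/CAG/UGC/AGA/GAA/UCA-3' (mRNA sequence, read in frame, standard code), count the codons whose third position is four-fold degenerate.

Codon 1 AUC (Ile): third position 3-fold.
Codon 2 UCC (Ser): third position 4-fold.
Codon 3 CUC (Leu): third position 4-fold.
Codon 4 CUG (Leu): third position 4-fold.
Codon 5 CAG (Gln): third position 2-fold.
Codon 6 UGC (Cys): third position 2-fold.
Codon 7 AGA (Arg): third position 2-fold.
Codon 8 GAA (Glu): third position 2-fold.
Codon 9 UCA (Ser): third position 4-fold.
Four-fold degenerate third positions: 4.

4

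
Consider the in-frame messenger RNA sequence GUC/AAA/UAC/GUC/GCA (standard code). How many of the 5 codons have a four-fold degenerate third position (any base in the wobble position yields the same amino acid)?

Codon 1 GUC (Val): third position 4-fold.
Codon 2 AAA (Lys): third position 2-fold.
Codon 3 UAC (Tyr): third position 2-fold.
Codon 4 GUC (Val): third position 4-fold.
Codon 5 GCA (Ala): third position 4-fold.
Four-fold degenerate third positions: 3.

3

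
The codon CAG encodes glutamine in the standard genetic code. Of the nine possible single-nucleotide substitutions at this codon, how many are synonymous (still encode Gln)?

1

Position 1: none → 0 synonymous.
Position 2: none → 0 synonymous.
Position 3: CAA → 1 synonymous.
Total: 0 + 0 + 1 = 1.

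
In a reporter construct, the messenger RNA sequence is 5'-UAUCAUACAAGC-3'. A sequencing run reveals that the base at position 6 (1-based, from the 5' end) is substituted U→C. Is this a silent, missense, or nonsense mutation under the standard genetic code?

silent

Position 6 falls in codon 2: CAU → His.
After the substitution the codon is CAC → His.
Both encode His, so the change is synonymous.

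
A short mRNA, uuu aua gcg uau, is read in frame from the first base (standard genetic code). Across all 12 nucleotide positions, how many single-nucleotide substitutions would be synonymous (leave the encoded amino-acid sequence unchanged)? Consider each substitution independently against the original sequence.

7

Codon 1 (UUU, Phe): 1 synonymous substitution.
Codon 2 (AUA, Ile): 2 synonymous substitutions.
Codon 3 (GCG, Ala): 3 synonymous substitutions.
Codon 4 (UAU, Tyr): 1 synonymous substitution.
Total: 1 + 2 + 3 + 1 = 7.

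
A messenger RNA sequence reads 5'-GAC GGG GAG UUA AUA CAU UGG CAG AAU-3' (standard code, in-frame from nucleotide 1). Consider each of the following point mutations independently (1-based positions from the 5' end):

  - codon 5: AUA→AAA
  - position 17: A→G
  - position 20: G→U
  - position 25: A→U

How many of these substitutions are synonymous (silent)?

0

Codon 5: AUA (Ile) → AAA (Lys) — missense.
Codon 6: CAU (His) → CGU (Arg) — missense.
Codon 7: UGG (Trp) → UUG (Leu) — missense.
Codon 9: AAU (Asn) → UAU (Tyr) — missense.
Synonymous: 0 of 4.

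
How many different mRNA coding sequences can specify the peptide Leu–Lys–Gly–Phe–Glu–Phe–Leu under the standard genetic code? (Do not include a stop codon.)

Leu: 6 codons.
Lys: 2 codons.
Gly: 4 codons.
Phe: 2 codons.
Glu: 2 codons.
Phe: 2 codons.
Leu: 6 codons.
6 × 2 × 4 × 2 × 2 × 2 × 6 = 2304.

2304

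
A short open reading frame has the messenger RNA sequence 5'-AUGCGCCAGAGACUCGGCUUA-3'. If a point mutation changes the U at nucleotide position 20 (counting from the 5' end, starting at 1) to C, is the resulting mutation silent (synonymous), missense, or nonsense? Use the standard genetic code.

Position 20 falls in codon 7: UUA → Leu.
After the substitution the codon is UCA → Ser.
Leu ≠ Ser, so this is a missense mutation.

missense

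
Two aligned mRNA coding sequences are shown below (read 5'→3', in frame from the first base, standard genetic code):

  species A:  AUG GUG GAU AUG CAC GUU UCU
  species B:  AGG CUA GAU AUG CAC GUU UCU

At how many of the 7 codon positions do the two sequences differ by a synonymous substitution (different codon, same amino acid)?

Codon 1: AUG Met / AGG Arg — nonsynonymous.
Codon 2: GUG Val / CUA Leu — nonsynonymous.
Codon 3: GAU Asp / GAU Asp — identical.
Codon 4: AUG Met / AUG Met — identical.
Codon 5: CAC His / CAC His — identical.
Codon 6: GUU Val / GUU Val — identical.
Codon 7: UCU Ser / UCU Ser — identical.
Synonymous differences: 0.

0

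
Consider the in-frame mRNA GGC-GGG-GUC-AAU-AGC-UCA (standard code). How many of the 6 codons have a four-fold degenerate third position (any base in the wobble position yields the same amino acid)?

Codon 1 GGC (Gly): third position 4-fold.
Codon 2 GGG (Gly): third position 4-fold.
Codon 3 GUC (Val): third position 4-fold.
Codon 4 AAU (Asn): third position 2-fold.
Codon 5 AGC (Ser): third position 2-fold.
Codon 6 UCA (Ser): third position 4-fold.
Four-fold degenerate third positions: 4.

4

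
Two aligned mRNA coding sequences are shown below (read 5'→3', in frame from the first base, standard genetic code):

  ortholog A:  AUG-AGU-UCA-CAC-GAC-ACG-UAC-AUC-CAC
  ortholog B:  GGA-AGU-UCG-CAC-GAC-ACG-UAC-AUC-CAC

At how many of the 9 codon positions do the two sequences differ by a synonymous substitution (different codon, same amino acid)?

Codon 1: AUG Met / GGA Gly — nonsynonymous.
Codon 2: AGU Ser / AGU Ser — identical.
Codon 3: UCA Ser / UCG Ser — synonymous.
Codon 4: CAC His / CAC His — identical.
Codon 5: GAC Asp / GAC Asp — identical.
Codon 6: ACG Thr / ACG Thr — identical.
Codon 7: UAC Tyr / UAC Tyr — identical.
Codon 8: AUC Ile / AUC Ile — identical.
Codon 9: CAC His / CAC His — identical.
Synonymous differences: 1.

1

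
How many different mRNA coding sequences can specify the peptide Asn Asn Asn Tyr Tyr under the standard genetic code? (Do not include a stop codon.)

32

Asn: 2 codons.
Asn: 2 codons.
Asn: 2 codons.
Tyr: 2 codons.
Tyr: 2 codons.
2 × 2 × 2 × 2 × 2 = 32.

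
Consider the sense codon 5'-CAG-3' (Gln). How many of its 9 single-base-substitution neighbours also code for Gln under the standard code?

Position 1: none → 0 synonymous.
Position 2: none → 0 synonymous.
Position 3: CAA → 1 synonymous.
Total: 0 + 0 + 1 = 1.

1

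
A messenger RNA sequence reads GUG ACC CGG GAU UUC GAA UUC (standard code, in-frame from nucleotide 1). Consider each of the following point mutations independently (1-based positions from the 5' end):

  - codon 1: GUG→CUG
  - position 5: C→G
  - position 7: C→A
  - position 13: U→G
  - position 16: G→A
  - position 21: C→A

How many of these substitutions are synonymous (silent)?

Codon 1: GUG (Val) → CUG (Leu) — missense.
Codon 2: ACC (Thr) → AGC (Ser) — missense.
Codon 3: CGG (Arg) → AGG (Arg) — synonymous.
Codon 5: UUC (Phe) → GUC (Val) — missense.
Codon 6: GAA (Glu) → AAA (Lys) — missense.
Codon 7: UUC (Phe) → UUA (Leu) — missense.
Synonymous: 1 of 6.

1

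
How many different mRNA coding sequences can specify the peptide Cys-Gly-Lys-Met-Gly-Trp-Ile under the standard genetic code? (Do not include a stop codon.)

Cys: 2 codons.
Gly: 4 codons.
Lys: 2 codons.
Met: 1 codon.
Gly: 4 codons.
Trp: 1 codon.
Ile: 3 codons.
2 × 4 × 2 × 1 × 4 × 1 × 3 = 192.

192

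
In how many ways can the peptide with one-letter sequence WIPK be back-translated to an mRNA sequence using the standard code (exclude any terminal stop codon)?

24

Trp: 1 codon.
Ile: 3 codons.
Pro: 4 codons.
Lys: 2 codons.
1 × 3 × 4 × 2 = 24.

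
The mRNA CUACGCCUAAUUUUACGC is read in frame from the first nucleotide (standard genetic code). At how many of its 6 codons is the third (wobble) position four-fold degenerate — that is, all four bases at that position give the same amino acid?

Codon 1 CUA (Leu): third position 4-fold.
Codon 2 CGC (Arg): third position 4-fold.
Codon 3 CUA (Leu): third position 4-fold.
Codon 4 AUU (Ile): third position 3-fold.
Codon 5 UUA (Leu): third position 2-fold.
Codon 6 CGC (Arg): third position 4-fold.
Four-fold degenerate third positions: 4.

4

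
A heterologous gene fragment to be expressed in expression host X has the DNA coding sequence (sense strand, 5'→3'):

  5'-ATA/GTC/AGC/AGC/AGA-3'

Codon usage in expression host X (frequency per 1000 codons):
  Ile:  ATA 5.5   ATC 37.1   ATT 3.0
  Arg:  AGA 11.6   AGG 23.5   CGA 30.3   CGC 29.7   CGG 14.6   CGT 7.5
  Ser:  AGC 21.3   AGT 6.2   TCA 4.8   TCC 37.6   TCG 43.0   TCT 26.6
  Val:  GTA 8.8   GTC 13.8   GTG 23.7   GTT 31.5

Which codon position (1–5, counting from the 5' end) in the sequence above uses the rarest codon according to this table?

1

Codon 1 ATA (Ile): 5.5 per 1000.
Codon 2 GTC (Val): 13.8 per 1000.
Codon 3 AGC (Ser): 21.3 per 1000.
Codon 4 AGC (Ser): 21.3 per 1000.
Codon 5 AGA (Arg): 11.6 per 1000.
Lowest frequency is 5.5 at codon 1.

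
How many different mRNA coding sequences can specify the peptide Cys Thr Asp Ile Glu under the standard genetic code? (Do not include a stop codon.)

96

Cys: 2 codons.
Thr: 4 codons.
Asp: 2 codons.
Ile: 3 codons.
Glu: 2 codons.
2 × 4 × 2 × 3 × 2 = 96.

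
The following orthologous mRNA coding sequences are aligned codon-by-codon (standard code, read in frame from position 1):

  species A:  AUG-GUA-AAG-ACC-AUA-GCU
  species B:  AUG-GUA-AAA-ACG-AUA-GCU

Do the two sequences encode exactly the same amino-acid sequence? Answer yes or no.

yes

Codon 1: AUG Met / AUG Met — identical.
Codon 2: GUA Val / GUA Val — identical.
Codon 3: AAG Lys / AAA Lys — synonymous.
Codon 4: ACC Thr / ACG Thr — synonymous.
Codon 5: AUA Ile / AUA Ile — identical.
Codon 6: GCU Ala / GCU Ala — identical.
Nonsynonymous differences: 0 → same protein.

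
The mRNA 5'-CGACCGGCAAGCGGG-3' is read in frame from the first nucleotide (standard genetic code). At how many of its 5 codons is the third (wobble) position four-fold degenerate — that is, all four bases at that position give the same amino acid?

Codon 1 CGA (Arg): third position 4-fold.
Codon 2 CCG (Pro): third position 4-fold.
Codon 3 GCA (Ala): third position 4-fold.
Codon 4 AGC (Ser): third position 2-fold.
Codon 5 GGG (Gly): third position 4-fold.
Four-fold degenerate third positions: 4.

4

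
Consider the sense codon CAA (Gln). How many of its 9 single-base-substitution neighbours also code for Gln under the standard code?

1

Position 1: none → 0 synonymous.
Position 2: none → 0 synonymous.
Position 3: CAG → 1 synonymous.
Total: 0 + 0 + 1 = 1.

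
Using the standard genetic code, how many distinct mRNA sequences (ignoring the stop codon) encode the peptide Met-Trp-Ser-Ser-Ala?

Met: 1 codon.
Trp: 1 codon.
Ser: 6 codons.
Ser: 6 codons.
Ala: 4 codons.
1 × 1 × 6 × 6 × 4 = 144.

144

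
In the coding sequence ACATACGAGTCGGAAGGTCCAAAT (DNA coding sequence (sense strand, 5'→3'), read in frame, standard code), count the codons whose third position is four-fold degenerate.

4

Codon 1 ACA (Thr): third position 4-fold.
Codon 2 TAC (Tyr): third position 2-fold.
Codon 3 GAG (Glu): third position 2-fold.
Codon 4 TCG (Ser): third position 4-fold.
Codon 5 GAA (Glu): third position 2-fold.
Codon 6 GGT (Gly): third position 4-fold.
Codon 7 CCA (Pro): third position 4-fold.
Codon 8 AAT (Asn): third position 2-fold.
Four-fold degenerate third positions: 4.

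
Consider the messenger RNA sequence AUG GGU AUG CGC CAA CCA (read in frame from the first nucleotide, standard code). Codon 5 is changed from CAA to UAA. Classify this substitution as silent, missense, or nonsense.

Position 13 falls in codon 5: CAA → Gln.
After the substitution the codon is UAA → Stop.
The new codon is a stop codon, so this is a nonsense mutation.

nonsense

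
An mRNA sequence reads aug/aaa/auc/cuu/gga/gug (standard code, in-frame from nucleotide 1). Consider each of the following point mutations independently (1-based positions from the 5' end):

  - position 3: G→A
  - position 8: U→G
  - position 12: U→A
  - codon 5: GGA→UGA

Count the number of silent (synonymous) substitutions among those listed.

1

Codon 1: AUG (Met) → AUA (Ile) — missense.
Codon 3: AUC (Ile) → AGC (Ser) — missense.
Codon 4: CUU (Leu) → CUA (Leu) — synonymous.
Codon 5: GGA (Gly) → UGA (Stop) — nonsense.
Synonymous: 1 of 4.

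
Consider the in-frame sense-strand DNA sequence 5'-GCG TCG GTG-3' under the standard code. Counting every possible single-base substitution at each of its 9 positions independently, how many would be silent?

Codon 1 (GCG, Ala): 3 synonymous substitutions.
Codon 2 (TCG, Ser): 3 synonymous substitutions.
Codon 3 (GTG, Val): 3 synonymous substitutions.
Total: 3 + 3 + 3 = 9.

9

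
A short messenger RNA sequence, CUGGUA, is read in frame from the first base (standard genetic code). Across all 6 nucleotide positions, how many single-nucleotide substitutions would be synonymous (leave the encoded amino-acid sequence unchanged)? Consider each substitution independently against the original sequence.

Codon 1 (CUG, Leu): 4 synonymous substitutions.
Codon 2 (GUA, Val): 3 synonymous substitutions.
Total: 4 + 3 = 7.

7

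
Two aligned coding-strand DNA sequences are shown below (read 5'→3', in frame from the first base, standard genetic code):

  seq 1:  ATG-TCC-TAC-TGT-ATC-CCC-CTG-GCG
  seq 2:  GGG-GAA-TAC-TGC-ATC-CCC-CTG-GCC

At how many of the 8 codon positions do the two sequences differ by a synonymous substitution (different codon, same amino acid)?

Codon 1: ATG Met / GGG Gly — nonsynonymous.
Codon 2: TCC Ser / GAA Glu — nonsynonymous.
Codon 3: TAC Tyr / TAC Tyr — identical.
Codon 4: TGT Cys / TGC Cys — synonymous.
Codon 5: ATC Ile / ATC Ile — identical.
Codon 6: CCC Pro / CCC Pro — identical.
Codon 7: CTG Leu / CTG Leu — identical.
Codon 8: GCG Ala / GCC Ala — synonymous.
Synonymous differences: 2.

2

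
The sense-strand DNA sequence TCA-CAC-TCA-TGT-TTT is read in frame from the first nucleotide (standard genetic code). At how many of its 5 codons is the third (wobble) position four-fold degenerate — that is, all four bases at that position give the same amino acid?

2

Codon 1 TCA (Ser): third position 4-fold.
Codon 2 CAC (His): third position 2-fold.
Codon 3 TCA (Ser): third position 4-fold.
Codon 4 TGT (Cys): third position 2-fold.
Codon 5 TTT (Phe): third position 2-fold.
Four-fold degenerate third positions: 2.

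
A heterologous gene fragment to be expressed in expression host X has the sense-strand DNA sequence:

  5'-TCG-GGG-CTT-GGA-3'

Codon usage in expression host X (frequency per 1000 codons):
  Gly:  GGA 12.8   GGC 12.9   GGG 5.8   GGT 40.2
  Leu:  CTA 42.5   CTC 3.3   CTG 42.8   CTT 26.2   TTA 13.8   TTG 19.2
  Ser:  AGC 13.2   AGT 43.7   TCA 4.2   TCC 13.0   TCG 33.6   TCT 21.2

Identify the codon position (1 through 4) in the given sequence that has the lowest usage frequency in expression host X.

2

Codon 1 TCG (Ser): 33.6 per 1000.
Codon 2 GGG (Gly): 5.8 per 1000.
Codon 3 CTT (Leu): 26.2 per 1000.
Codon 4 GGA (Gly): 12.8 per 1000.
Lowest frequency is 5.8 at codon 2.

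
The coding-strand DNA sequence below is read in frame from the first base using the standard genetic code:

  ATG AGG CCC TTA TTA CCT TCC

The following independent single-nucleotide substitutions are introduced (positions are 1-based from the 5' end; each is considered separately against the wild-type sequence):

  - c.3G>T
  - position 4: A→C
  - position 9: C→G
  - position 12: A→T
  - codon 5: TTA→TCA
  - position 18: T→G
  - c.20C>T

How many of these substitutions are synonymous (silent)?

Codon 1: ATG (Met) → ATT (Ile) — missense.
Codon 2: AGG (Arg) → CGG (Arg) — synonymous.
Codon 3: CCC (Pro) → CCG (Pro) — synonymous.
Codon 4: TTA (Leu) → TTT (Phe) — missense.
Codon 5: TTA (Leu) → TCA (Ser) — missense.
Codon 6: CCT (Pro) → CCG (Pro) — synonymous.
Codon 7: TCC (Ser) → TTC (Phe) — missense.
Synonymous: 3 of 7.

3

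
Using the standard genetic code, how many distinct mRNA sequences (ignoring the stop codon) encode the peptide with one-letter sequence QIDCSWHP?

1152

Gln: 2 codons.
Ile: 3 codons.
Asp: 2 codons.
Cys: 2 codons.
Ser: 6 codons.
Trp: 1 codon.
His: 2 codons.
Pro: 4 codons.
2 × 3 × 2 × 2 × 6 × 1 × 2 × 4 = 1152.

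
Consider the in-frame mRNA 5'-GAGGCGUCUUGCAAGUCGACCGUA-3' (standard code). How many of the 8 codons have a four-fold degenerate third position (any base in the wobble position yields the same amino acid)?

5

Codon 1 GAG (Glu): third position 2-fold.
Codon 2 GCG (Ala): third position 4-fold.
Codon 3 UCU (Ser): third position 4-fold.
Codon 4 UGC (Cys): third position 2-fold.
Codon 5 AAG (Lys): third position 2-fold.
Codon 6 UCG (Ser): third position 4-fold.
Codon 7 ACC (Thr): third position 4-fold.
Codon 8 GUA (Val): third position 4-fold.
Four-fold degenerate third positions: 5.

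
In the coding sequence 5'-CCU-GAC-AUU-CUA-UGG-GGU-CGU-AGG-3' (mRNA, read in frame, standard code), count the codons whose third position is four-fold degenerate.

Codon 1 CCU (Pro): third position 4-fold.
Codon 2 GAC (Asp): third position 2-fold.
Codon 3 AUU (Ile): third position 3-fold.
Codon 4 CUA (Leu): third position 4-fold.
Codon 5 UGG (Trp): third position 1-fold.
Codon 6 GGU (Gly): third position 4-fold.
Codon 7 CGU (Arg): third position 4-fold.
Codon 8 AGG (Arg): third position 2-fold.
Four-fold degenerate third positions: 4.

4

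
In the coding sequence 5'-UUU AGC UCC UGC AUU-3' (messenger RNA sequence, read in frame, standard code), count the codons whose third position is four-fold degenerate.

1

Codon 1 UUU (Phe): third position 2-fold.
Codon 2 AGC (Ser): third position 2-fold.
Codon 3 UCC (Ser): third position 4-fold.
Codon 4 UGC (Cys): third position 2-fold.
Codon 5 AUU (Ile): third position 3-fold.
Four-fold degenerate third positions: 1.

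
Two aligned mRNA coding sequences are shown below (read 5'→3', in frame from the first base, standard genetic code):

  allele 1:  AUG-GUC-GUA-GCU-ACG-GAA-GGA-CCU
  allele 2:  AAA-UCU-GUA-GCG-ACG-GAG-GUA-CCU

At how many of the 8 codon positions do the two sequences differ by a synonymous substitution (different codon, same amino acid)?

2

Codon 1: AUG Met / AAA Lys — nonsynonymous.
Codon 2: GUC Val / UCU Ser — nonsynonymous.
Codon 3: GUA Val / GUA Val — identical.
Codon 4: GCU Ala / GCG Ala — synonymous.
Codon 5: ACG Thr / ACG Thr — identical.
Codon 6: GAA Glu / GAG Glu — synonymous.
Codon 7: GGA Gly / GUA Val — nonsynonymous.
Codon 8: CCU Pro / CCU Pro — identical.
Synonymous differences: 2.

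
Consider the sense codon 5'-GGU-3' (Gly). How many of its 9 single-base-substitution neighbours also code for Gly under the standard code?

Position 1: none → 0 synonymous.
Position 2: none → 0 synonymous.
Position 3: GGC, GGA, GGG → 3 synonymous.
Total: 0 + 0 + 3 = 3.

3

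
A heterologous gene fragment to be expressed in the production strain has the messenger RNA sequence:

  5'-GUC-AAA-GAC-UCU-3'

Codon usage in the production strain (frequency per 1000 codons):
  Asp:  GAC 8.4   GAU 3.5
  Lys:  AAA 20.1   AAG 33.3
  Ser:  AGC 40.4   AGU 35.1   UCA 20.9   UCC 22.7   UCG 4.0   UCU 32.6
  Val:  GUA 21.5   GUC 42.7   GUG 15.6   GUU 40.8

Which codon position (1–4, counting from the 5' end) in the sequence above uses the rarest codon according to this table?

Codon 1 GUC (Val): 42.7 per 1000.
Codon 2 AAA (Lys): 20.1 per 1000.
Codon 3 GAC (Asp): 8.4 per 1000.
Codon 4 UCU (Ser): 32.6 per 1000.
Lowest frequency is 8.4 at codon 3.

3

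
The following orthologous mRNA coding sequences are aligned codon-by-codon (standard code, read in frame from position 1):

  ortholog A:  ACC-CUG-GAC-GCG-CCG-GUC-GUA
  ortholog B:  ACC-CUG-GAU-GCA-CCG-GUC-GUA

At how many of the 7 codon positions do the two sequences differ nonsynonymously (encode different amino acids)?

Codon 1: ACC Thr / ACC Thr — identical.
Codon 2: CUG Leu / CUG Leu — identical.
Codon 3: GAC Asp / GAU Asp — synonymous.
Codon 4: GCG Ala / GCA Ala — synonymous.
Codon 5: CCG Pro / CCG Pro — identical.
Codon 6: GUC Val / GUC Val — identical.
Codon 7: GUA Val / GUA Val — identical.
Nonsynonymous differences: 0.

0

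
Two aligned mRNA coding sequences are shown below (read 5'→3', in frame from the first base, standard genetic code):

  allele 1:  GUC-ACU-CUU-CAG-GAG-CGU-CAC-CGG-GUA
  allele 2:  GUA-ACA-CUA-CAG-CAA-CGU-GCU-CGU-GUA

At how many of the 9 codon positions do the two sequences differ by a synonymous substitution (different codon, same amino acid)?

4

Codon 1: GUC Val / GUA Val — synonymous.
Codon 2: ACU Thr / ACA Thr — synonymous.
Codon 3: CUU Leu / CUA Leu — synonymous.
Codon 4: CAG Gln / CAG Gln — identical.
Codon 5: GAG Glu / CAA Gln — nonsynonymous.
Codon 6: CGU Arg / CGU Arg — identical.
Codon 7: CAC His / GCU Ala — nonsynonymous.
Codon 8: CGG Arg / CGU Arg — synonymous.
Codon 9: GUA Val / GUA Val — identical.
Synonymous differences: 4.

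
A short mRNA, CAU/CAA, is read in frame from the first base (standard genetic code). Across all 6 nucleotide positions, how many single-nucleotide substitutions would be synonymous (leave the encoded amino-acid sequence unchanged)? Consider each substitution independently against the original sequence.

2

Codon 1 (CAU, His): 1 synonymous substitution.
Codon 2 (CAA, Gln): 1 synonymous substitution.
Total: 1 + 1 = 2.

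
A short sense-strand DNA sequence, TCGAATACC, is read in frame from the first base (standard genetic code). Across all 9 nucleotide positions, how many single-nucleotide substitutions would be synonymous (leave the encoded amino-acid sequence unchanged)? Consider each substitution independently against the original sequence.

Codon 1 (TCG, Ser): 3 synonymous substitutions.
Codon 2 (AAT, Asn): 1 synonymous substitution.
Codon 3 (ACC, Thr): 3 synonymous substitutions.
Total: 3 + 1 + 3 = 7.

7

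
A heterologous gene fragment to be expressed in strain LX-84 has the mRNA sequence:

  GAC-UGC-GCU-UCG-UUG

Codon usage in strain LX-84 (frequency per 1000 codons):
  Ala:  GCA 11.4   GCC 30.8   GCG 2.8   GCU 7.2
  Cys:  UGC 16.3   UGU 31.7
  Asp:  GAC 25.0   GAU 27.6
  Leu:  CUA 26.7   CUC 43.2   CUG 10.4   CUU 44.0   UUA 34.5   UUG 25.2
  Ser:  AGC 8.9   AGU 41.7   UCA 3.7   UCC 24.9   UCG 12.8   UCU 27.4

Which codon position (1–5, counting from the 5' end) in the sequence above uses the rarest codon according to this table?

3

Codon 1 GAC (Asp): 25.0 per 1000.
Codon 2 UGC (Cys): 16.3 per 1000.
Codon 3 GCU (Ala): 7.2 per 1000.
Codon 4 UCG (Ser): 12.8 per 1000.
Codon 5 UUG (Leu): 25.2 per 1000.
Lowest frequency is 7.2 at codon 3.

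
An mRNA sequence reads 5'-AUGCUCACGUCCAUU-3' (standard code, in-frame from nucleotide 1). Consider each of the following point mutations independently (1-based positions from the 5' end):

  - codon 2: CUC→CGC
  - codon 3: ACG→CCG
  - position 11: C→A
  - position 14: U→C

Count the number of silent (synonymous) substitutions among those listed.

0

Codon 2: CUC (Leu) → CGC (Arg) — missense.
Codon 3: ACG (Thr) → CCG (Pro) — missense.
Codon 4: UCC (Ser) → UAC (Tyr) — missense.
Codon 5: AUU (Ile) → ACU (Thr) — missense.
Synonymous: 0 of 4.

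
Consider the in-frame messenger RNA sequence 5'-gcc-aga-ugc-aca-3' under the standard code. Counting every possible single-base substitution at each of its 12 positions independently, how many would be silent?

Codon 1 (GCC, Ala): 3 synonymous substitutions.
Codon 2 (AGA, Arg): 2 synonymous substitutions.
Codon 3 (UGC, Cys): 1 synonymous substitution.
Codon 4 (ACA, Thr): 3 synonymous substitutions.
Total: 3 + 2 + 1 + 3 = 9.

9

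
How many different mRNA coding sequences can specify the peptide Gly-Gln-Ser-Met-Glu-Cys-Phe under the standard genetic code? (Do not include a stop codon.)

384

Gly: 4 codons.
Gln: 2 codons.
Ser: 6 codons.
Met: 1 codon.
Glu: 2 codons.
Cys: 2 codons.
Phe: 2 codons.
4 × 2 × 6 × 1 × 2 × 2 × 2 = 384.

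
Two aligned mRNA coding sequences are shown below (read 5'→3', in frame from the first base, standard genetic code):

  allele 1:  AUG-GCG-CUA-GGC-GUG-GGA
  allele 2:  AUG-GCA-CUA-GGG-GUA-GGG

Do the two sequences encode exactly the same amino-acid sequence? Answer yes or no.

yes

Codon 1: AUG Met / AUG Met — identical.
Codon 2: GCG Ala / GCA Ala — synonymous.
Codon 3: CUA Leu / CUA Leu — identical.
Codon 4: GGC Gly / GGG Gly — synonymous.
Codon 5: GUG Val / GUA Val — synonymous.
Codon 6: GGA Gly / GGG Gly — synonymous.
Nonsynonymous differences: 0 → same protein.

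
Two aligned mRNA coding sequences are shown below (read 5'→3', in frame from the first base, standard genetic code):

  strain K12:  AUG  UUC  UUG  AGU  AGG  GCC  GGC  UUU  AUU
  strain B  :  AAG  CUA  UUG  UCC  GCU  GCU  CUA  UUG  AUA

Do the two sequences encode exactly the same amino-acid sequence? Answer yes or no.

Codon 1: AUG Met / AAG Lys — nonsynonymous.
Codon 2: UUC Phe / CUA Leu — nonsynonymous.
Codon 3: UUG Leu / UUG Leu — identical.
Codon 4: AGU Ser / UCC Ser — synonymous.
Codon 5: AGG Arg / GCU Ala — nonsynonymous.
Codon 6: GCC Ala / GCU Ala — synonymous.
Codon 7: GGC Gly / CUA Leu — nonsynonymous.
Codon 8: UUU Phe / UUG Leu — nonsynonymous.
Codon 9: AUU Ile / AUA Ile — synonymous.
Nonsynonymous differences: 5 → different protein.

no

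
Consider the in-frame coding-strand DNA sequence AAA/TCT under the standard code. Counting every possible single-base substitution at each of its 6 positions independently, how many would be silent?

Codon 1 (AAA, Lys): 1 synonymous substitution.
Codon 2 (TCT, Ser): 3 synonymous substitutions.
Total: 1 + 3 = 4.

4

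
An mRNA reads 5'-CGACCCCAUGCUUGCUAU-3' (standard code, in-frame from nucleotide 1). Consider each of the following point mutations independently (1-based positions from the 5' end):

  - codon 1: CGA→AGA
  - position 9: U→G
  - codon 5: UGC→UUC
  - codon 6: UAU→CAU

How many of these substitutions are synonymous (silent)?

Codon 1: CGA (Arg) → AGA (Arg) — synonymous.
Codon 3: CAU (His) → CAG (Gln) — missense.
Codon 5: UGC (Cys) → UUC (Phe) — missense.
Codon 6: UAU (Tyr) → CAU (His) — missense.
Synonymous: 1 of 4.

1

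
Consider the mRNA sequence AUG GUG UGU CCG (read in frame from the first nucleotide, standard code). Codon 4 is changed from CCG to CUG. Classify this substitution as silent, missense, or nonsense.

Position 11 falls in codon 4: CCG → Pro.
After the substitution the codon is CUG → Leu.
Pro ≠ Leu, so this is a missense mutation.

missense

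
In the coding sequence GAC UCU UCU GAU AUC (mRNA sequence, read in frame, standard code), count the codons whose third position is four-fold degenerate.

Codon 1 GAC (Asp): third position 2-fold.
Codon 2 UCU (Ser): third position 4-fold.
Codon 3 UCU (Ser): third position 4-fold.
Codon 4 GAU (Asp): third position 2-fold.
Codon 5 AUC (Ile): third position 3-fold.
Four-fold degenerate third positions: 2.

2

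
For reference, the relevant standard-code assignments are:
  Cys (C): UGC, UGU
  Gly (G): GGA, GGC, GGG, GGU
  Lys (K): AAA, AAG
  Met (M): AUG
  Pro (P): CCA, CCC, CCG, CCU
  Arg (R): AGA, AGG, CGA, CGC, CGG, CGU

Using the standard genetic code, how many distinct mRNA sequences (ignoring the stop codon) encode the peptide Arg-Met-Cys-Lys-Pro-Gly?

384

Arg: 6 codons.
Met: 1 codon.
Cys: 2 codons.
Lys: 2 codons.
Pro: 4 codons.
Gly: 4 codons.
6 × 1 × 2 × 2 × 4 × 4 = 384.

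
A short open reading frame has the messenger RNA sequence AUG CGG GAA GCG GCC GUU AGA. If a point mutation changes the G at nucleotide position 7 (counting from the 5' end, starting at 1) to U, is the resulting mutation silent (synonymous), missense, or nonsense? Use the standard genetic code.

Position 7 falls in codon 3: GAA → Glu.
After the substitution the codon is UAA → Stop.
The new codon is a stop codon, so this is a nonsense mutation.

nonsense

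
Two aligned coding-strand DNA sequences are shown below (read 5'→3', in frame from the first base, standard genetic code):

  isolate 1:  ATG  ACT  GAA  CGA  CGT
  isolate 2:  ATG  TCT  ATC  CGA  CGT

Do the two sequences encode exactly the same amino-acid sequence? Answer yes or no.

no

Codon 1: ATG Met / ATG Met — identical.
Codon 2: ACT Thr / TCT Ser — nonsynonymous.
Codon 3: GAA Glu / ATC Ile — nonsynonymous.
Codon 4: CGA Arg / CGA Arg — identical.
Codon 5: CGT Arg / CGT Arg — identical.
Nonsynonymous differences: 2 → different protein.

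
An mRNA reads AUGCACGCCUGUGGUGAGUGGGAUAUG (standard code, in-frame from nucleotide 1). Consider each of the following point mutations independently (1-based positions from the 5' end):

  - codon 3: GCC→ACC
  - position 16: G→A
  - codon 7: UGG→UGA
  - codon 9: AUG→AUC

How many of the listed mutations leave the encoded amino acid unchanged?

0

Codon 3: GCC (Ala) → ACC (Thr) — missense.
Codon 6: GAG (Glu) → AAG (Lys) — missense.
Codon 7: UGG (Trp) → UGA (Stop) — nonsense.
Codon 9: AUG (Met) → AUC (Ile) — missense.
Synonymous: 0 of 4.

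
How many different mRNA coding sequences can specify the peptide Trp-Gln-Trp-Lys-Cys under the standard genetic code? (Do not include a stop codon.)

Trp: 1 codon.
Gln: 2 codons.
Trp: 1 codon.
Lys: 2 codons.
Cys: 2 codons.
1 × 2 × 1 × 2 × 2 = 8.

8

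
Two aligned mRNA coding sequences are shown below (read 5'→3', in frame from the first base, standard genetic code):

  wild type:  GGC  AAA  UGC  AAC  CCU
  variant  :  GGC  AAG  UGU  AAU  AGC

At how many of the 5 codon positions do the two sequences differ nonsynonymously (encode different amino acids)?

1

Codon 1: GGC Gly / GGC Gly — identical.
Codon 2: AAA Lys / AAG Lys — synonymous.
Codon 3: UGC Cys / UGU Cys — synonymous.
Codon 4: AAC Asn / AAU Asn — synonymous.
Codon 5: CCU Pro / AGC Ser — nonsynonymous.
Nonsynonymous differences: 1.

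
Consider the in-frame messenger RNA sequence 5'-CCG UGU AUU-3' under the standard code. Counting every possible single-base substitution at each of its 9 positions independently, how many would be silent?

Codon 1 (CCG, Pro): 3 synonymous substitutions.
Codon 2 (UGU, Cys): 1 synonymous substitution.
Codon 3 (AUU, Ile): 2 synonymous substitutions.
Total: 3 + 1 + 2 = 6.

6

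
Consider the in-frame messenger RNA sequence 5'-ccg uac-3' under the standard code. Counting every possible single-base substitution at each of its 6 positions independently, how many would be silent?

4

Codon 1 (CCG, Pro): 3 synonymous substitutions.
Codon 2 (UAC, Tyr): 1 synonymous substitution.
Total: 3 + 1 = 4.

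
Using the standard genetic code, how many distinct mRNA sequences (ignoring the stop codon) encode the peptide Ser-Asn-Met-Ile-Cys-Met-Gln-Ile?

432

Ser: 6 codons.
Asn: 2 codons.
Met: 1 codon.
Ile: 3 codons.
Cys: 2 codons.
Met: 1 codon.
Gln: 2 codons.
Ile: 3 codons.
6 × 2 × 1 × 3 × 2 × 1 × 2 × 3 = 432.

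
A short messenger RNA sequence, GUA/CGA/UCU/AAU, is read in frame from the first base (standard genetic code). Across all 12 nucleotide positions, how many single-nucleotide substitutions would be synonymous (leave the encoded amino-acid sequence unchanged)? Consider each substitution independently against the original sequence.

Codon 1 (GUA, Val): 3 synonymous substitutions.
Codon 2 (CGA, Arg): 4 synonymous substitutions.
Codon 3 (UCU, Ser): 3 synonymous substitutions.
Codon 4 (AAU, Asn): 1 synonymous substitution.
Total: 3 + 4 + 3 + 1 = 11.

11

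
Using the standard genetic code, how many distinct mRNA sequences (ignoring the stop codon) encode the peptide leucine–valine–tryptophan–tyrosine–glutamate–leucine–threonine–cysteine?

4608

Leu: 6 codons.
Val: 4 codons.
Trp: 1 codon.
Tyr: 2 codons.
Glu: 2 codons.
Leu: 6 codons.
Thr: 4 codons.
Cys: 2 codons.
6 × 4 × 1 × 2 × 2 × 6 × 4 × 2 = 4608.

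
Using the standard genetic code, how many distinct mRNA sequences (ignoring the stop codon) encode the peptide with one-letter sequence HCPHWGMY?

256

His: 2 codons.
Cys: 2 codons.
Pro: 4 codons.
His: 2 codons.
Trp: 1 codon.
Gly: 4 codons.
Met: 1 codon.
Tyr: 2 codons.
2 × 2 × 4 × 2 × 1 × 4 × 1 × 2 = 256.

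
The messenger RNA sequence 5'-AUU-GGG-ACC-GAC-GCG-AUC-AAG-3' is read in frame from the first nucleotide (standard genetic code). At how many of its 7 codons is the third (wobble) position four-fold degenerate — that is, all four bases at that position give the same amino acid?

3

Codon 1 AUU (Ile): third position 3-fold.
Codon 2 GGG (Gly): third position 4-fold.
Codon 3 ACC (Thr): third position 4-fold.
Codon 4 GAC (Asp): third position 2-fold.
Codon 5 GCG (Ala): third position 4-fold.
Codon 6 AUC (Ile): third position 3-fold.
Codon 7 AAG (Lys): third position 2-fold.
Four-fold degenerate third positions: 3.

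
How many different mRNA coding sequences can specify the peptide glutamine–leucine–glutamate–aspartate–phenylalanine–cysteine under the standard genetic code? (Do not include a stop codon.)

Gln: 2 codons.
Leu: 6 codons.
Glu: 2 codons.
Asp: 2 codons.
Phe: 2 codons.
Cys: 2 codons.
2 × 6 × 2 × 2 × 2 × 2 = 192.

192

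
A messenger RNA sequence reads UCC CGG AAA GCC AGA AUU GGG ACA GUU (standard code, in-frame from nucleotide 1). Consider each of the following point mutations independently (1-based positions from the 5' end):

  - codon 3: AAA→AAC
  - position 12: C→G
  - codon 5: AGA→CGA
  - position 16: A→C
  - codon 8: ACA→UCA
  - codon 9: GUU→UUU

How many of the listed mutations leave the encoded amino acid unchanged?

2

Codon 3: AAA (Lys) → AAC (Asn) — missense.
Codon 4: GCC (Ala) → GCG (Ala) — synonymous.
Codon 5: AGA (Arg) → CGA (Arg) — synonymous.
Codon 6: AUU (Ile) → CUU (Leu) — missense.
Codon 8: ACA (Thr) → UCA (Ser) — missense.
Codon 9: GUU (Val) → UUU (Phe) — missense.
Synonymous: 2 of 6.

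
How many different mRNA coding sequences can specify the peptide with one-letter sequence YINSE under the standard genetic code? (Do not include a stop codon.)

144

Tyr: 2 codons.
Ile: 3 codons.
Asn: 2 codons.
Ser: 6 codons.
Glu: 2 codons.
2 × 3 × 2 × 6 × 2 = 144.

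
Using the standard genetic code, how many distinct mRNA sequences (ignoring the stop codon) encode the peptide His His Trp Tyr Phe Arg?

96

His: 2 codons.
His: 2 codons.
Trp: 1 codon.
Tyr: 2 codons.
Phe: 2 codons.
Arg: 6 codons.
2 × 2 × 1 × 2 × 2 × 6 = 96.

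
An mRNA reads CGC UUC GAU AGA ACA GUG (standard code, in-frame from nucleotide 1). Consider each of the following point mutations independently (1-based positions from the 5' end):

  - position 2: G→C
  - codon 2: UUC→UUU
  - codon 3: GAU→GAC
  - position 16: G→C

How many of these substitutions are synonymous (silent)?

2

Codon 1: CGC (Arg) → CCC (Pro) — missense.
Codon 2: UUC (Phe) → UUU (Phe) — synonymous.
Codon 3: GAU (Asp) → GAC (Asp) — synonymous.
Codon 6: GUG (Val) → CUG (Leu) — missense.
Synonymous: 2 of 4.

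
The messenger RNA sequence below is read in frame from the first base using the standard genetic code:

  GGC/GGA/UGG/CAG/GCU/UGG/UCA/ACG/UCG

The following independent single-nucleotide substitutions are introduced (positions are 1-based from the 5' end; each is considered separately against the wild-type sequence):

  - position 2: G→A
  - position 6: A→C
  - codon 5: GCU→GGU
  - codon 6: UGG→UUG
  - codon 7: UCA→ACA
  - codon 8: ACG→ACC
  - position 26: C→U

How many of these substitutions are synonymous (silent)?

Codon 1: GGC (Gly) → GAC (Asp) — missense.
Codon 2: GGA (Gly) → GGC (Gly) — synonymous.
Codon 5: GCU (Ala) → GGU (Gly) — missense.
Codon 6: UGG (Trp) → UUG (Leu) — missense.
Codon 7: UCA (Ser) → ACA (Thr) — missense.
Codon 8: ACG (Thr) → ACC (Thr) — synonymous.
Codon 9: UCG (Ser) → UUG (Leu) — missense.
Synonymous: 2 of 7.

2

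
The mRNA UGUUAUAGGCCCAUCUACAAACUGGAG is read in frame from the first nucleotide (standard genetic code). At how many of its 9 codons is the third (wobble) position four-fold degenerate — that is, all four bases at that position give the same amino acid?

2

Codon 1 UGU (Cys): third position 2-fold.
Codon 2 UAU (Tyr): third position 2-fold.
Codon 3 AGG (Arg): third position 2-fold.
Codon 4 CCC (Pro): third position 4-fold.
Codon 5 AUC (Ile): third position 3-fold.
Codon 6 UAC (Tyr): third position 2-fold.
Codon 7 AAA (Lys): third position 2-fold.
Codon 8 CUG (Leu): third position 4-fold.
Codon 9 GAG (Glu): third position 2-fold.
Four-fold degenerate third positions: 2.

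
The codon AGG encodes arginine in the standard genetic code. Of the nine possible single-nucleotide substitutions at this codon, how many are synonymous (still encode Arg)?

Position 1: CGG → 1 synonymous.
Position 2: none → 0 synonymous.
Position 3: AGA → 1 synonymous.
Total: 1 + 0 + 1 = 2.

2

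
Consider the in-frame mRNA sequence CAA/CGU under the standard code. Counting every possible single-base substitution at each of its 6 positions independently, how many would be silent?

Codon 1 (CAA, Gln): 1 synonymous substitution.
Codon 2 (CGU, Arg): 3 synonymous substitutions.
Total: 1 + 3 = 4.

4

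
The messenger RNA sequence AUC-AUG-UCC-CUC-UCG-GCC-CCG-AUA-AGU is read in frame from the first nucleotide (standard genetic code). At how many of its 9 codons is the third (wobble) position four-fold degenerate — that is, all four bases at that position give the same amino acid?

5

Codon 1 AUC (Ile): third position 3-fold.
Codon 2 AUG (Met): third position 1-fold.
Codon 3 UCC (Ser): third position 4-fold.
Codon 4 CUC (Leu): third position 4-fold.
Codon 5 UCG (Ser): third position 4-fold.
Codon 6 GCC (Ala): third position 4-fold.
Codon 7 CCG (Pro): third position 4-fold.
Codon 8 AUA (Ile): third position 3-fold.
Codon 9 AGU (Ser): third position 2-fold.
Four-fold degenerate third positions: 5.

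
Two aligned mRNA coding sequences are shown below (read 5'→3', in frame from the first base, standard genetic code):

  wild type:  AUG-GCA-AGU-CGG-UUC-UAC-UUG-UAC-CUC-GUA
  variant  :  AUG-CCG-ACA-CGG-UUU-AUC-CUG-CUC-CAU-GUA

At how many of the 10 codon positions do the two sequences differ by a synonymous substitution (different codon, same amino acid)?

2

Codon 1: AUG Met / AUG Met — identical.
Codon 2: GCA Ala / CCG Pro — nonsynonymous.
Codon 3: AGU Ser / ACA Thr — nonsynonymous.
Codon 4: CGG Arg / CGG Arg — identical.
Codon 5: UUC Phe / UUU Phe — synonymous.
Codon 6: UAC Tyr / AUC Ile — nonsynonymous.
Codon 7: UUG Leu / CUG Leu — synonymous.
Codon 8: UAC Tyr / CUC Leu — nonsynonymous.
Codon 9: CUC Leu / CAU His — nonsynonymous.
Codon 10: GUA Val / GUA Val — identical.
Synonymous differences: 2.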